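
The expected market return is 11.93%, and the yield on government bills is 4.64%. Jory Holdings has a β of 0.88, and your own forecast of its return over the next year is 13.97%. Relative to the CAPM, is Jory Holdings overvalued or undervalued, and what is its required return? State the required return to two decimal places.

MRP = 11.93% − 4.64% = 7.29%
Required return = R_f + β·MRP = 4.64% + 0.88 × 7.29% = 11.06%
Forecast 13.97% > required 11.06% → the stock plots above the SML → undervalued.

Undervalued; required return 11.06%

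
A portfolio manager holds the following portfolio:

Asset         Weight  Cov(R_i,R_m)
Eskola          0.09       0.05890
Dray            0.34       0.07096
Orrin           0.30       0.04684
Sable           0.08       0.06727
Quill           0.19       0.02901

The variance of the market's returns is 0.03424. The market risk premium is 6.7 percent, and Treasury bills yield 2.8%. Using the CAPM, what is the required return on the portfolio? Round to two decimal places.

13.44%

β_Eskola = 0.05890 / 0.03424 = 1.7202
β_Dray = 0.07096 / 0.03424 = 2.0724
β_Orrin = 0.04684 / 0.03424 = 1.3680
β_Sable = 0.06727 / 0.03424 = 1.9647
β_Quill = 0.02901 / 0.03424 = 0.8473
β_P = Σ w_i β_i = 0.09×1.7202 + 0.34×2.0724 + 0.30×1.3680 + 0.08×1.9647 + 0.19×0.8473 = 1.5880
E(R_P) = R_f + β_P × MRP = 2.8% + 1.5880 × 6.7% = 13.44%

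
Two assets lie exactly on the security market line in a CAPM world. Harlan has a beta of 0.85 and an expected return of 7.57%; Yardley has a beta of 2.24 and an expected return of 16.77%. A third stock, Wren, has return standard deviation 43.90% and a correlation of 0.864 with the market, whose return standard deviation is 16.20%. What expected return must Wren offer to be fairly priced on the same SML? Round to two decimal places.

17.44%

MRP = (16.77% − 7.57%) / (2.24 − 0.85) = 6.6187%
R_f = 7.57% − 0.85 × 6.6187% = 1.9441%
β_Wren = ρ·σ_i/σ_m = 0.864 × 43.90 / 16.20 = 2.3413
E(R_Wren) = R_f + β × MRP = 1.9441% + 2.3413 × 6.6187% = 17.44%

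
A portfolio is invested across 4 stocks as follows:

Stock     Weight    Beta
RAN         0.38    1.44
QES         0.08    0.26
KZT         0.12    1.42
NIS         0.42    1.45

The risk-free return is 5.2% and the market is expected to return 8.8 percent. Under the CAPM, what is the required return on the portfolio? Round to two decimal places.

β_P = Σ w_i β_i = 0.38×1.44 + 0.08×0.26 + 0.12×1.42 + 0.42×1.45 = 1.3474
MRP = 8.8% − 5.2% = 3.60%
E(R_P) = R_f + β_P × MRP = 5.2% + 1.3474 × 3.6% = 10.05%

10.05%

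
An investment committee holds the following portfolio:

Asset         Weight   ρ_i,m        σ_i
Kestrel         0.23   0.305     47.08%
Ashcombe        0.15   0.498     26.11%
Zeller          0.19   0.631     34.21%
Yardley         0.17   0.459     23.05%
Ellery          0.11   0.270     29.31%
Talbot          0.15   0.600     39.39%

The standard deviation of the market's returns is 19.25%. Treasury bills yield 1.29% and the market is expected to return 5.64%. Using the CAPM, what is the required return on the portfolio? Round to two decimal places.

4.81%

β_Kestrel = 0.305 × 47.08% / 19.25% = 0.7459
β_Ashcombe = 0.498 × 26.11% / 19.25% = 0.6755
β_Zeller = 0.631 × 34.21% / 19.25% = 1.1214
β_Yardley = 0.459 × 23.05% / 19.25% = 0.5496
β_Ellery = 0.270 × 29.31% / 19.25% = 0.4111
β_Talbot = 0.600 × 39.39% / 19.25% = 1.2277
β_P = Σ w_i β_i = 0.23×0.7459 + 0.15×0.6755 + 0.19×1.1214 + 0.17×0.5496 + 0.11×0.4111 + 0.15×1.2277 = 0.8088
MRP = 5.64% − 1.29% = 4.35%
E(R_P) = R_f + β_P × MRP = 1.29% + 0.8088 × 4.35% = 4.81%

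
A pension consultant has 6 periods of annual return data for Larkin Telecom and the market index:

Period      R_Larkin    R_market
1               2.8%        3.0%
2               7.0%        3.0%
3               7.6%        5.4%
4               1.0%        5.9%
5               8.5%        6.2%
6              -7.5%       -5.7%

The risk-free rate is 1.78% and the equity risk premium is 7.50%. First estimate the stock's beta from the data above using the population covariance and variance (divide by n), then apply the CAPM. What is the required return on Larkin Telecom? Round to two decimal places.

Mean R_i = (2.8 + 7.0 + 7.6 + 1.0 + 8.5 − 7.5) / 6 = 3.2333%
Mean R_m = (3.0 + 3.0 + 5.4 + 5.9 + 6.2 − 5.7) / 6 = 2.9667%
Σ(R_i − R̄_i)(R_m − R̄_m) = 114.2367  ⇒  Cov = 114.2367 / 6 = 19.0395
Σ(R_m − R̄_m)² = 100.0933  ⇒  Var(R_m) = 100.0933 / 6 = 16.6822
β = Cov / Var(R_m) = 19.0395 / 16.6822 = 1.1413
E(R) = R_f + β × MRP = 1.78% + 1.1413 × 7.50% = 10.34%

10.34%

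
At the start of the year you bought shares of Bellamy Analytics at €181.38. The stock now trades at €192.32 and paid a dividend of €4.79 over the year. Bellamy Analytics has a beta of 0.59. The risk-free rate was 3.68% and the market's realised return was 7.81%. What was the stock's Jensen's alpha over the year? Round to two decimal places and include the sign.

+2.56%

Realised HPR = (P1 + D1 − P0) / P0 = (192.32 + 4.79 − 181.38) / 181.38 = 15.73 / 181.38 = 8.6724%
MRP = 7.81% − 3.68% = 4.13%
CAPM required = R_f + β·MRP = 3.68% + 0.59 × 4.13% = 6.1167%
α = realised − required = 8.6724% − 6.1167% = +2.56%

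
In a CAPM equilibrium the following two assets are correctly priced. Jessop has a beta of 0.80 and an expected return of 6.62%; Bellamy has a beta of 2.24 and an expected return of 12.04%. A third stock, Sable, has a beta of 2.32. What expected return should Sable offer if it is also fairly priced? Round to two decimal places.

12.34%

MRP (SML slope) = (12.04% − 6.62%) / (2.24 − 0.80) = 5.42% / 1.44 = 3.7639%
R_f (intercept) = 6.62% − 0.80 × 3.7639% = 3.6089%
E(R_Sable) = R_f + β × MRP = 3.6089% + 2.32 × 3.7639% = 12.34%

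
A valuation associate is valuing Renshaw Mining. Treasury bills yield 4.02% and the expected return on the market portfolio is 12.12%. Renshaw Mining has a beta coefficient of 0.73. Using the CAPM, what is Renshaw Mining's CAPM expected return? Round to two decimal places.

9.93%

Market risk premium = E(R_m) − R_f = 12.12% − 4.02% = 8.10%
E(R) = R_f + β × MRP = 4.02% + 0.73 × 8.10% = 9.93%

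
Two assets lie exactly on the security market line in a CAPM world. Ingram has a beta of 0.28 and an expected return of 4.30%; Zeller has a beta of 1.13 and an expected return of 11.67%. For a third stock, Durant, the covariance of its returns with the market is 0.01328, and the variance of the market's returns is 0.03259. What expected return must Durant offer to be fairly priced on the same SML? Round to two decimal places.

5.41%

MRP = (11.67% − 4.30%) / (1.13 − 0.28) = 8.6706%
R_f = 4.30% − 0.28 × 8.6706% = 1.8722%
β_Durant = Cov / Var(R_m) = 0.01328 / 0.03259 = 0.4075
E(R_Durant) = R_f + β × MRP = 1.8722% + 0.4075 × 8.6706% = 5.41%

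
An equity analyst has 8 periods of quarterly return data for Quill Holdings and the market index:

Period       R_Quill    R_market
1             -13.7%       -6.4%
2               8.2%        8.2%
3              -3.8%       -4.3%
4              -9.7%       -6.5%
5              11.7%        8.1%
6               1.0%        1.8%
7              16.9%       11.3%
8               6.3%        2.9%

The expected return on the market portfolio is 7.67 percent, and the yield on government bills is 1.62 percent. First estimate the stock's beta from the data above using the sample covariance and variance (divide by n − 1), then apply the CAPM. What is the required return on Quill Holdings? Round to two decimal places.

Mean R_i = (-13.7 + 8.2 − 3.8 − 9.7 + 11.7 + 1.0 + 16.9 + 6.3) / 8 = 2.1125%
Mean R_m = (-6.4 + 8.2 − 4.3 − 6.5 + 8.1 + 1.8 + 11.3 + 2.9) / 8 = 1.8875%
Σ(R_i − R̄_i)(R_m − R̄_m) = 508.2213  ⇒  Cov = 508.2213 / 7 = 72.6030
Σ(R_m − R̄_m)² = 345.3888  ⇒  Var(R_m) = 345.3888 / 7 = 49.3413
β = Cov / Var(R_m) = 72.6030 / 49.3413 = 1.4714
MRP = 7.67% − 1.62% = 6.05%
E(R) = R_f + β × MRP = 1.62% + 1.4714 × 6.05% = 10.52%

10.52%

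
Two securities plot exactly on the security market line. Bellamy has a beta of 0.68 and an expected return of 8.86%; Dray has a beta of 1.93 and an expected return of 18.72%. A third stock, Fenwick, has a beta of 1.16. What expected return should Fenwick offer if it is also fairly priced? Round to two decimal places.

MRP (SML slope) = (18.72% − 8.86%) / (1.93 − 0.68) = 9.86% / 1.25 = 7.8880%
R_f (intercept) = 8.86% − 0.68 × 7.8880% = 3.4962%
E(R_Fenwick) = R_f + β × MRP = 3.4962% + 1.16 × 7.8880% = 12.65%

12.65%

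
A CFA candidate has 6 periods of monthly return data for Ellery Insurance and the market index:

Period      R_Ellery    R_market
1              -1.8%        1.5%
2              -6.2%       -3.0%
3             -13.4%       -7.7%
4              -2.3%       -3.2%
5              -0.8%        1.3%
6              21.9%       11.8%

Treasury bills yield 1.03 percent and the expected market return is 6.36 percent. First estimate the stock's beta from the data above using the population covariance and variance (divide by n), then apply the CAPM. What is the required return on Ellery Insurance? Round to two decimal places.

10.27%

Mean R_i = (-1.8 − 6.2 − 13.4 − 2.3 − 0.8 + 21.9) / 6 = -0.4333%
Mean R_m = (1.5 − 3.0 − 7.7 − 3.2 + 1.3 + 11.8) / 6 = 0.1167%
Σ(R_i − R̄_i)(R_m − R̄_m) = 384.1233  ⇒  Cov = 384.1233 / 6 = 64.0206
Σ(R_m − R̄_m)² = 221.6283  ⇒  Var(R_m) = 221.6283 / 6 = 36.9381
β = Cov / Var(R_m) = 64.0206 / 36.9381 = 1.7332
MRP = 6.36% − 1.03% = 5.33%
E(R) = R_f + β × MRP = 1.03% + 1.7332 × 5.33% = 10.27%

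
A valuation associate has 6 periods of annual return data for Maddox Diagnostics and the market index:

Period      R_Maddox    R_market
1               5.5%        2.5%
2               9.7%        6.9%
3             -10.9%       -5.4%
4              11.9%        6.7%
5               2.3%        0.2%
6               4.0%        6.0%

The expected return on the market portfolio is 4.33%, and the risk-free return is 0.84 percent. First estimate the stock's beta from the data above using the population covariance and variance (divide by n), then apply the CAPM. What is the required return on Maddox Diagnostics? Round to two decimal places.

6.25%

Mean R_i = (5.5 + 9.7 − 10.9 + 11.9 + 2.3 + 4.0) / 6 = 3.7500%
Mean R_m = (2.5 + 6.9 − 5.4 + 6.7 + 0.2 + 6.0) / 6 = 2.8167%
Σ(R_i − R̄_i)(R_m − R̄_m) = 180.3550  ⇒  Cov = 180.3550 / 6 = 30.0592
Σ(R_m − R̄_m)² = 116.3483  ⇒  Var(R_m) = 116.3483 / 6 = 19.3914
β = Cov / Var(R_m) = 30.0592 / 19.3914 = 1.5501
MRP = 4.33% − 0.84% = 3.49%
E(R) = R_f + β × MRP = 0.84% + 1.5501 × 3.49% = 6.25%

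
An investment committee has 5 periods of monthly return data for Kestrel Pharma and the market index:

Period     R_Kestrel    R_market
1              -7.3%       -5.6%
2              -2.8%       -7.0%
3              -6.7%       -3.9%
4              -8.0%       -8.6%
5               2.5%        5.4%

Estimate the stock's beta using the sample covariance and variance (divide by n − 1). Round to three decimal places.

Mean R_i = (-7.3 − 2.8 − 6.7 − 8.0 + 2.5) / 5 = -4.4600%
Mean R_m = (-5.6 − 7.0 − 3.9 − 8.6 + 5.4) / 5 = -3.9400%
Σ(R_i − R̄_i)(R_m − R̄_m) = 81.0480  ⇒  Cov = 81.0480 / 4 = 20.2620
Σ(R_m − R̄_m)² = 121.0720  ⇒  Var(R_m) = 121.0720 / 4 = 30.2680
β = Cov / Var(R_m) = 20.2620 / 30.2680 = 0.6694

0.669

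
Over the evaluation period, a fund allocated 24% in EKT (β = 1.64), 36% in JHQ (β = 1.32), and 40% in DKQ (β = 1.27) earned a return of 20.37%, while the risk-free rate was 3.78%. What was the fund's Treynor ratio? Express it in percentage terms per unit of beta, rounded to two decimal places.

β_P = 0.24×1.64 + 0.36×1.32 + 0.40×1.27 = 1.3768
Treynor = (R_P − R_f) / β_P = (20.37% − 3.78%) / 1.3768 = 16.59% / 1.3768 = 12.05%

12.05%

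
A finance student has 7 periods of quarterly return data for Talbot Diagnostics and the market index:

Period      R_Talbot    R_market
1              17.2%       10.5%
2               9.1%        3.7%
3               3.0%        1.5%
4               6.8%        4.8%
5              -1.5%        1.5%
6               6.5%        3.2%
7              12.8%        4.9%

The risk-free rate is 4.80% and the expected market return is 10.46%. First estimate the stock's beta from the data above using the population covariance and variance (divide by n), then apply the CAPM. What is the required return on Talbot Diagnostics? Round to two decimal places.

14.94%

Mean R_i = (17.2 + 9.1 + 3.0 + 6.8 − 1.5 + 6.5 + 12.8) / 7 = 7.7000%
Mean R_m = (10.5 + 3.7 + 1.5 + 4.8 + 1.5 + 3.2 + 4.9) / 7 = 4.3000%
Σ(R_i − R̄_i)(R_m − R̄_m) = 100.9100  ⇒  Cov = 100.9100 / 7 = 14.4157
Σ(R_m − R̄_m)² = 56.3000  ⇒  Var(R_m) = 56.3000 / 7 = 8.0429
β = Cov / Var(R_m) = 14.4157 / 8.0429 = 1.7924
MRP = 10.46% − 4.80% = 5.66%
E(R) = R_f + β × MRP = 4.80% + 1.7924 × 5.66% = 14.94%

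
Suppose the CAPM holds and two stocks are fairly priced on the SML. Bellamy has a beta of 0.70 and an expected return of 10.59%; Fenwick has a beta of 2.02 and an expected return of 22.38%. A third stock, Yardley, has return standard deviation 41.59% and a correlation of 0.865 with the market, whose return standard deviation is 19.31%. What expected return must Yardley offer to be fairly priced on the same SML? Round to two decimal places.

MRP = (22.38% − 10.59%) / (2.02 − 0.70) = 8.9318%
R_f = 10.59% − 0.70 × 8.9318% = 4.3377%
β_Yardley = ρ·σ_i/σ_m = 0.865 × 41.59 / 19.31 = 1.8630
E(R_Yardley) = R_f + β × MRP = 4.3377% + 1.8630 × 8.9318% = 20.98%

20.98%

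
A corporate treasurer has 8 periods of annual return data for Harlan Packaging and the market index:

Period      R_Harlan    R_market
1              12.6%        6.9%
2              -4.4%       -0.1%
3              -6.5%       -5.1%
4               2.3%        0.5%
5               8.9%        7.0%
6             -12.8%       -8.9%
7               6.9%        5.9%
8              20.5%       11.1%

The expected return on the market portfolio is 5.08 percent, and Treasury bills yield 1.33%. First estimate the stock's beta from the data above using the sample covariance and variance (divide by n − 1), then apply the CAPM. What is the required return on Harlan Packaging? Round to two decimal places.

Mean R_i = (12.6 − 4.4 − 6.5 + 2.3 + 8.9 − 12.8 + 6.9 + 20.5) / 8 = 3.4375%
Mean R_m = (6.9 − 0.1 − 5.1 + 0.5 + 7.0 − 8.9 + 5.9 + 11.1) / 8 = 2.1625%
Σ(R_i − R̄_i)(R_m − R̄_m) = 506.6913  ⇒  Cov = 506.6913 / 7 = 72.3845
Σ(R_m − R̄_m)² = 322.6988  ⇒  Var(R_m) = 322.6988 / 7 = 46.0998
β = Cov / Var(R_m) = 72.3845 / 46.0998 = 1.5702
MRP = 5.08% − 1.33% = 3.75%
E(R) = R_f + β × MRP = 1.33% + 1.5702 × 3.75% = 7.22%

7.22%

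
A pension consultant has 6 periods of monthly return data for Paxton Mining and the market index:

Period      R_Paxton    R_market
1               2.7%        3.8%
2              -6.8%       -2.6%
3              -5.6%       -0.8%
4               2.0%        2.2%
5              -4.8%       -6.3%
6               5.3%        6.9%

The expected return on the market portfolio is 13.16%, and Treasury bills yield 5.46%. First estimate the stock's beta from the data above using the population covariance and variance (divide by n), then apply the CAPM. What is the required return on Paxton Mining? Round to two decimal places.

Mean R_i = (2.7 − 6.8 − 5.6 + 2.0 − 4.8 + 5.3) / 6 = -1.2000%
Mean R_m = (3.8 − 2.6 − 0.8 + 2.2 − 6.3 + 6.9) / 6 = 0.5333%
Σ(R_i − R̄_i)(R_m − R̄_m) = 107.4700  ⇒  Cov = 107.4700 / 6 = 17.9117
Σ(R_m − R̄_m)² = 112.2733  ⇒  Var(R_m) = 112.2733 / 6 = 18.7122
β = Cov / Var(R_m) = 17.9117 / 18.7122 = 0.9572
MRP = 13.16% − 5.46% = 7.70%
E(R) = R_f + β × MRP = 5.46% + 0.9572 × 7.70% = 12.83%

12.83%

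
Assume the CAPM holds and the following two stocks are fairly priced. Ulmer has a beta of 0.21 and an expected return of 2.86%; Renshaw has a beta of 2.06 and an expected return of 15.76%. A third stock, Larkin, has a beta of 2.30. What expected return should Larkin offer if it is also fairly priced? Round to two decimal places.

MRP (SML slope) = (15.76% − 2.86%) / (2.06 − 0.21) = 12.90% / 1.85 = 6.9730%
R_f (intercept) = 2.86% − 0.21 × 6.9730% = 1.3957%
E(R_Larkin) = R_f + β × MRP = 1.3957% + 2.30 × 6.9730% = 17.43%

17.43%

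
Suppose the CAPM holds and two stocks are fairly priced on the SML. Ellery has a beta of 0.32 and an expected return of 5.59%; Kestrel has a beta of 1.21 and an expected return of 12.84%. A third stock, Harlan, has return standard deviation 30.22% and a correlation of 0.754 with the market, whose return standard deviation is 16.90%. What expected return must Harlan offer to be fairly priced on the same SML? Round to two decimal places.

MRP = (12.84% − 5.59%) / (1.21 − 0.32) = 8.1461%
R_f = 5.59% − 0.32 × 8.1461% = 2.9832%
β_Harlan = ρ·σ_i/σ_m = 0.754 × 30.22 / 16.90 = 1.3483
E(R_Harlan) = R_f + β × MRP = 2.9832% + 1.3483 × 8.1461% = 13.97%

13.97%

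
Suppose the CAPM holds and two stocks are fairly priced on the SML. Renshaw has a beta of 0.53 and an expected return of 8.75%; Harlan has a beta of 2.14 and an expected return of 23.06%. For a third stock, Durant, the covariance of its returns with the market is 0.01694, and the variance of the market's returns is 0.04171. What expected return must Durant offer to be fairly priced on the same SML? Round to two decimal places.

MRP = (23.06% − 8.75%) / (2.14 − 0.53) = 8.8882%
R_f = 8.75% − 0.53 × 8.8882% = 4.0393%
β_Durant = Cov / Var(R_m) = 0.01694 / 0.04171 = 0.4061
E(R_Durant) = R_f + β × MRP = 4.0393% + 0.4061 × 8.8882% = 7.65%

7.65%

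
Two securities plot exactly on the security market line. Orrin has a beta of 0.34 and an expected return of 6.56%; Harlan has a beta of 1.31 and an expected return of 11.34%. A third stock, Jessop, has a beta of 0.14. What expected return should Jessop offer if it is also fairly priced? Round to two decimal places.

MRP (SML slope) = (11.34% − 6.56%) / (1.31 − 0.34) = 4.78% / 0.97 = 4.9278%
R_f (intercept) = 6.56% − 0.34 × 4.9278% = 4.8845%
E(R_Jessop) = R_f + β × MRP = 4.8845% + 0.14 × 4.9278% = 5.57%

5.57%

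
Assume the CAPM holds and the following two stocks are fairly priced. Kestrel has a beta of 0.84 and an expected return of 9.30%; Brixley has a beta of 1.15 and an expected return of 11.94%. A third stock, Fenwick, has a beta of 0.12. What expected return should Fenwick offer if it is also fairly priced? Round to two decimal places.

3.17%

MRP (SML slope) = (11.94% − 9.30%) / (1.15 − 0.84) = 2.64% / 0.31 = 8.5161%
R_f (intercept) = 9.30% − 0.84 × 8.5161% = 2.1465%
E(R_Fenwick) = R_f + β × MRP = 2.1465% + 0.12 × 8.5161% = 3.17%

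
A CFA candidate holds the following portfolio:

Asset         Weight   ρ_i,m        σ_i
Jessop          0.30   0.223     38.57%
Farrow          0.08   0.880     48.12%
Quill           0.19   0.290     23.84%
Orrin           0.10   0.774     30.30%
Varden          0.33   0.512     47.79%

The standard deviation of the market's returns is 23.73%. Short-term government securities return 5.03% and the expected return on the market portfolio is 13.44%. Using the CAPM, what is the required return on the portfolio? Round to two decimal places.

11.30%

β_Jessop = 0.223 × 38.57% / 23.73% = 0.3625
β_Farrow = 0.880 × 48.12% / 23.73% = 1.7845
β_Quill = 0.290 × 23.84% / 23.73% = 0.2913
β_Orrin = 0.774 × 30.30% / 23.73% = 0.9883
β_Varden = 0.512 × 47.79% / 23.73% = 1.0311
β_P = Σ w_i β_i = 0.30×0.3625 + 0.08×1.7845 + 0.19×0.2913 + 0.10×0.9883 + 0.33×1.0311 = 0.7460
MRP = 13.44% − 5.03% = 8.41%
E(R_P) = R_f + β_P × MRP = 5.03% + 0.7460 × 8.41% = 11.30%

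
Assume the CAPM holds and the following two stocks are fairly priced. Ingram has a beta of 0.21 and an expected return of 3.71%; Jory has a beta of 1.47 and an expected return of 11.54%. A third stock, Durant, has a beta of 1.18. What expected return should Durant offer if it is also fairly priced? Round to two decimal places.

9.74%

MRP (SML slope) = (11.54% − 3.71%) / (1.47 − 0.21) = 7.83% / 1.26 = 6.2143%
R_f (intercept) = 3.71% − 0.21 × 6.2143% = 2.4050%
E(R_Durant) = R_f + β × MRP = 2.4050% + 1.18 × 6.2143% = 9.74%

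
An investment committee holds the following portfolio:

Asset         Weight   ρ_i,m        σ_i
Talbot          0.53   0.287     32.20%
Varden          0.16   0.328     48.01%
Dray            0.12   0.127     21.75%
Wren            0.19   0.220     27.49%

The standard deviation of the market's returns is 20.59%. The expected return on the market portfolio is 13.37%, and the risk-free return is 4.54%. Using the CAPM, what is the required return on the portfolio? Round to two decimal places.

8.36%

β_Talbot = 0.287 × 32.20% / 20.59% = 0.4488
β_Varden = 0.328 × 48.01% / 20.59% = 0.7648
β_Dray = 0.127 × 21.75% / 20.59% = 0.1342
β_Wren = 0.220 × 27.49% / 20.59% = 0.2937
β_P = Σ w_i β_i = 0.53×0.4488 + 0.16×0.7648 + 0.12×0.1342 + 0.19×0.2937 = 0.4321
MRP = 13.37% − 4.54% = 8.83%
E(R_P) = R_f + β_P × MRP = 4.54% + 0.4321 × 8.83% = 8.36%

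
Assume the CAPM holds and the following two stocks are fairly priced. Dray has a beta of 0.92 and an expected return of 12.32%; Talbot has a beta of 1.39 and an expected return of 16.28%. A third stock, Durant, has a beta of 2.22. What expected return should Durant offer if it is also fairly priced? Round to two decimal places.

23.27%

MRP (SML slope) = (16.28% − 12.32%) / (1.39 − 0.92) = 3.96% / 0.47 = 8.4255%
R_f (intercept) = 12.32% − 0.92 × 8.4255% = 4.5685%
E(R_Durant) = R_f + β × MRP = 4.5685% + 2.22 × 8.4255% = 23.27%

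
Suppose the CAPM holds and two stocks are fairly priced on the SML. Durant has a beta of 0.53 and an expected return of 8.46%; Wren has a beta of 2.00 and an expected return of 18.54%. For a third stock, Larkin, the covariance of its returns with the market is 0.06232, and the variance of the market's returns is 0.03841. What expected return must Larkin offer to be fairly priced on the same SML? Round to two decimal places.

MRP = (18.54% − 8.46%) / (2.00 − 0.53) = 6.8571%
R_f = 8.46% − 0.53 × 6.8571% = 4.8257%
β_Larkin = Cov / Var(R_m) = 0.06232 / 0.03841 = 1.6225
E(R_Larkin) = R_f + β × MRP = 4.8257% + 1.6225 × 6.8571% = 15.95%

15.95%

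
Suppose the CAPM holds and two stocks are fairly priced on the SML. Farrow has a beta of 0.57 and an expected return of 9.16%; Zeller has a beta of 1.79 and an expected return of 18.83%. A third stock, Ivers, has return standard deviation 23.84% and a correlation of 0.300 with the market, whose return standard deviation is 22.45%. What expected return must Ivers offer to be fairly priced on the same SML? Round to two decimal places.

MRP = (18.83% − 9.16%) / (1.79 − 0.57) = 7.9262%
R_f = 9.16% − 0.57 × 7.9262% = 4.6421%
β_Ivers = ρ·σ_i/σ_m = 0.300 × 23.84 / 22.45 = 0.3186
E(R_Ivers) = R_f + β × MRP = 4.6421% + 0.3186 × 7.9262% = 7.17%

7.17%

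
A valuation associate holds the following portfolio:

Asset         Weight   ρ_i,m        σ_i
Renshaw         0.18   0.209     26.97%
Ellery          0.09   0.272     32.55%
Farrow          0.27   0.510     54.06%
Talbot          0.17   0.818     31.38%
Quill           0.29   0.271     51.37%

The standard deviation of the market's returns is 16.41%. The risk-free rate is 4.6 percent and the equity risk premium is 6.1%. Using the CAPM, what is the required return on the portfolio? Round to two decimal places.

11.16%

β_Renshaw = 0.209 × 26.97% / 16.41% = 0.3435
β_Ellery = 0.272 × 32.55% / 16.41% = 0.5395
β_Farrow = 0.510 × 54.06% / 16.41% = 1.6801
β_Talbot = 0.818 × 31.38% / 16.41% = 1.5642
β_Quill = 0.271 × 51.37% / 16.41% = 0.8483
β_P = Σ w_i β_i = 0.18×0.3435 + 0.09×0.5395 + 0.27×1.6801 + 0.17×1.5642 + 0.29×0.8483 = 1.0759
E(R_P) = R_f + β_P × MRP = 4.6% + 1.0759 × 6.1% = 11.16%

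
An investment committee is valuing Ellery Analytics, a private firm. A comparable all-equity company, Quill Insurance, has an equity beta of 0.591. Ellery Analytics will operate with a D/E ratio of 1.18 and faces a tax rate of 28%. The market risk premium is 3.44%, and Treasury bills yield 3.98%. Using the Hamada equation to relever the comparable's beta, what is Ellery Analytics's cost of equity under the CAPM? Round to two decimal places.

β_L = β_U × [1 + (1 − t)(D/E)] = 0.591 × [1 + (1 − 0.28) × 1.18]
    = 0.591 × [1 + 0.72 × 1.18] = 0.591 × 1.8496 = 1.0931
E(R) = R_f + β_L × MRP = 3.98% + 1.0931 × 3.44% = 7.74%

7.74%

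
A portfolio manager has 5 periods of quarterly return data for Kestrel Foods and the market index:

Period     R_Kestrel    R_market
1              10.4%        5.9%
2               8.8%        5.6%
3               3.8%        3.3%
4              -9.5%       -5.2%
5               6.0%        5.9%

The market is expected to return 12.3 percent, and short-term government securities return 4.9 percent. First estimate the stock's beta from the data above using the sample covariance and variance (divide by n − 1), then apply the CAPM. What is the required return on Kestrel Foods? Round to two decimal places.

16.92%

Mean R_i = (10.4 + 8.8 + 3.8 − 9.5 + 6.0) / 5 = 3.9000%
Mean R_m = (5.9 + 5.6 + 3.3 − 5.2 + 5.9) / 5 = 3.1000%
Σ(R_i − R̄_i)(R_m − R̄_m) = 147.5300  ⇒  Cov = 147.5300 / 4 = 36.8825
Σ(R_m − R̄_m)² = 90.8600  ⇒  Var(R_m) = 90.8600 / 4 = 22.7150
β = Cov / Var(R_m) = 36.8825 / 22.7150 = 1.6237
MRP = 12.3% − 4.9% = 7.40%
E(R) = R_f + β × MRP = 4.9% + 1.6237 × 7.4% = 16.92%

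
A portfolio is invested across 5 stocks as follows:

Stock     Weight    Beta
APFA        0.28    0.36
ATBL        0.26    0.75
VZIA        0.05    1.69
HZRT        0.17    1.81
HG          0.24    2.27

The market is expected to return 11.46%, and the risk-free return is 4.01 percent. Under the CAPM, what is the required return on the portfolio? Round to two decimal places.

13.19%

β_P = Σ w_i β_i = 0.28×0.36 + 0.26×0.75 + 0.05×1.69 + 0.17×1.81 + 0.24×2.27 = 1.2328
MRP = 11.46% − 4.01% = 7.45%
E(R_P) = R_f + β_P × MRP = 4.01% + 1.2328 × 7.45% = 13.19%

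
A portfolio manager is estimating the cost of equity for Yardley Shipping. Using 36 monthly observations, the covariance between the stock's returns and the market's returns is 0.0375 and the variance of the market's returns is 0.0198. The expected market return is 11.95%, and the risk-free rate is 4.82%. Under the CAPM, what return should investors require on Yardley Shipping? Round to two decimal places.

18.32%

β = Cov(R_i, R_m) / Var(R_m) = 0.0375 / 0.0198 = 1.8939
MRP = 11.95% − 4.82% = 7.13%
E(R) = R_f + β × MRP = 4.82% + 1.8939 × 7.13% = 18.32%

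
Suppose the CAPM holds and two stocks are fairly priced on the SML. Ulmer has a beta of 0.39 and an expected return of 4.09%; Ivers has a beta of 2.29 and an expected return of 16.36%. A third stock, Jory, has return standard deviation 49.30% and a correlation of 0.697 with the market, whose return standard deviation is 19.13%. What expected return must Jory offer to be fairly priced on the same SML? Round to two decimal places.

13.17%

MRP = (16.36% − 4.09%) / (2.29 − 0.39) = 6.4579%
R_f = 4.09% − 0.39 × 6.4579% = 1.5714%
β_Jory = ρ·σ_i/σ_m = 0.697 × 49.30 / 19.13 = 1.7962
E(R_Jory) = R_f + β × MRP = 1.5714% + 1.7962 × 6.4579% = 13.17%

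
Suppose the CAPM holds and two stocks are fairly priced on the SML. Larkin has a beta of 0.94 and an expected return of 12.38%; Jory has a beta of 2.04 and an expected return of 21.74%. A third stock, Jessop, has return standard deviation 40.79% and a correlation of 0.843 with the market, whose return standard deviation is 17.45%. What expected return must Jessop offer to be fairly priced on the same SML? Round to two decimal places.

MRP = (21.74% − 12.38%) / (2.04 − 0.94) = 8.5091%
R_f = 12.38% − 0.94 × 8.5091% = 4.3814%
β_Jessop = ρ·σ_i/σ_m = 0.843 × 40.79 / 17.45 = 1.9705
E(R_Jessop) = R_f + β × MRP = 4.3814% + 1.9705 × 8.5091% = 21.15%

21.15%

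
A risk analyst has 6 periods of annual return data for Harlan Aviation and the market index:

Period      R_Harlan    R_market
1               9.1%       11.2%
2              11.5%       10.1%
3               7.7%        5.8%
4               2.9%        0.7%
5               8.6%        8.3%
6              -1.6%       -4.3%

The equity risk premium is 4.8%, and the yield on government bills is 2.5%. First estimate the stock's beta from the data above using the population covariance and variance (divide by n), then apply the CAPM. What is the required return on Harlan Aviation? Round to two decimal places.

Mean R_i = (9.1 + 11.5 + 7.7 + 2.9 + 8.6 − 1.6) / 6 = 6.3667%
Mean R_m = (11.2 + 10.1 + 5.8 + 0.7 + 8.3 − 4.3) / 6 = 5.3000%
Σ(R_i − R̄_i)(R_m − R̄_m) = 140.5600  ⇒  Cov = 140.5600 / 6 = 23.4267
Σ(R_m − R̄_m)² = 180.4200  ⇒  Var(R_m) = 180.4200 / 6 = 30.0700
β = Cov / Var(R_m) = 23.4267 / 30.0700 = 0.7791
E(R) = R_f + β × MRP = 2.5% + 0.7791 × 4.8% = 6.24%

6.24%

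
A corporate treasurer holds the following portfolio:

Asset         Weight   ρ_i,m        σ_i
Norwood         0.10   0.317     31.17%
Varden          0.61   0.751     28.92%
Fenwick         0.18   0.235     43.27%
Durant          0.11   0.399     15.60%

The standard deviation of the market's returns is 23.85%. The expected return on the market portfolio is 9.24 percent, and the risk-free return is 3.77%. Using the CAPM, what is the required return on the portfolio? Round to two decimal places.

β_Norwood = 0.317 × 31.17% / 23.85% = 0.4143
β_Varden = 0.751 × 28.92% / 23.85% = 0.9106
β_Fenwick = 0.235 × 43.27% / 23.85% = 0.4264
β_Durant = 0.399 × 15.60% / 23.85% = 0.2610
β_P = Σ w_i β_i = 0.10×0.4143 + 0.61×0.9106 + 0.18×0.4264 + 0.11×0.2610 = 0.7024
MRP = 9.24% − 3.77% = 5.47%
E(R_P) = R_f + β_P × MRP = 3.77% + 0.7024 × 5.47% = 7.61%

7.61%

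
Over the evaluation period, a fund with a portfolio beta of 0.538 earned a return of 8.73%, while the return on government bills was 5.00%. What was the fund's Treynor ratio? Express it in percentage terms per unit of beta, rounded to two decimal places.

6.93%

Treynor = (R_P − R_f) / β_P = (8.73% − 5.00%) / 0.5380 = 3.73% / 0.5380 = 6.93%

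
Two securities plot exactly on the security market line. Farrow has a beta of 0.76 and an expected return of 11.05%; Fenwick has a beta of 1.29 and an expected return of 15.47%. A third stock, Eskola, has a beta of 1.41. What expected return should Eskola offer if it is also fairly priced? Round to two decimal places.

MRP (SML slope) = (15.47% − 11.05%) / (1.29 − 0.76) = 4.42% / 0.53 = 8.3396%
R_f (intercept) = 11.05% − 0.76 × 8.3396% = 4.7119%
E(R_Eskola) = R_f + β × MRP = 4.7119% + 1.41 × 8.3396% = 16.47%

16.47%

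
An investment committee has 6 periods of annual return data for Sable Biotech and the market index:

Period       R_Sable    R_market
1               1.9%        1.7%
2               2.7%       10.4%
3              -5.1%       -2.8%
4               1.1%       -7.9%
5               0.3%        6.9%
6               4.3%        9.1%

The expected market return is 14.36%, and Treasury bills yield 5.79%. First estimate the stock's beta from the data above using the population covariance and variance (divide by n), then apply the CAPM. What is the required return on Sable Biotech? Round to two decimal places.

Mean R_i = (1.9 + 2.7 − 5.1 + 1.1 + 0.3 + 4.3) / 6 = 0.8667%
Mean R_m = (1.7 + 10.4 − 2.8 − 7.9 + 6.9 + 9.1) / 6 = 2.9000%
Σ(R_i − R̄_i)(R_m − R̄_m) = 63.0200  ⇒  Cov = 63.0200 / 6 = 10.5033
Σ(R_m − R̄_m)² = 261.2600  ⇒  Var(R_m) = 261.2600 / 6 = 43.5433
β = Cov / Var(R_m) = 10.5033 / 43.5433 = 0.2412
MRP = 14.36% − 5.79% = 8.57%
E(R) = R_f + β × MRP = 5.79% + 0.2412 × 8.57% = 7.86%

7.86%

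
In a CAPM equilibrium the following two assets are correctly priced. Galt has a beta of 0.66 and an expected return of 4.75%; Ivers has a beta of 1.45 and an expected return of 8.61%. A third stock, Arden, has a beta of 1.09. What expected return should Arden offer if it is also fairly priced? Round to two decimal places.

MRP (SML slope) = (8.61% − 4.75%) / (1.45 − 0.66) = 3.86% / 0.79 = 4.8861%
R_f (intercept) = 4.75% − 0.66 × 4.8861% = 1.5252%
E(R_Arden) = R_f + β × MRP = 1.5252% + 1.09 × 4.8861% = 6.85%

6.85%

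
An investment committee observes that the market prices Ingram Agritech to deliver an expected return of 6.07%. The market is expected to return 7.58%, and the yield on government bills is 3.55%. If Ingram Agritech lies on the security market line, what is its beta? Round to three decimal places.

0.625

MRP = 7.58% − 3.55% = 4.03%
β = (E(R) − R_f) / MRP = (6.07% − 3.55%) / 4.03% = 2.52% / 4.03% = 0.625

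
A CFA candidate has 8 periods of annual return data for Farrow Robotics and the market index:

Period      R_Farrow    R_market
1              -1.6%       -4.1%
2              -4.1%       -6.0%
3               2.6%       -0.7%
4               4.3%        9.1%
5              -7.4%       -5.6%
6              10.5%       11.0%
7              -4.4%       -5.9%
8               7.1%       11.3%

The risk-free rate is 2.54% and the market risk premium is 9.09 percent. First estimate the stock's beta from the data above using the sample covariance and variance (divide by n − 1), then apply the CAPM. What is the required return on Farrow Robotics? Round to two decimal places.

9.22%

Mean R_i = (-1.6 − 4.1 + 2.6 + 4.3 − 7.4 + 10.5 − 4.4 + 7.1) / 8 = 0.8750%
Mean R_m = (-4.1 − 6.0 − 0.7 + 9.1 − 5.6 + 11.0 − 5.9 + 11.3) / 8 = 1.1375%
Σ(R_i − R̄_i)(R_m − R̄_m) = 323.6375  ⇒  Cov = 323.6375 / 7 = 46.2339
Σ(R_m − R̄_m)² = 440.6188  ⇒  Var(R_m) = 440.6188 / 7 = 62.9455
β = Cov / Var(R_m) = 46.2339 / 62.9455 = 0.7345
E(R) = R_f + β × MRP = 2.54% + 0.7345 × 9.09% = 9.22%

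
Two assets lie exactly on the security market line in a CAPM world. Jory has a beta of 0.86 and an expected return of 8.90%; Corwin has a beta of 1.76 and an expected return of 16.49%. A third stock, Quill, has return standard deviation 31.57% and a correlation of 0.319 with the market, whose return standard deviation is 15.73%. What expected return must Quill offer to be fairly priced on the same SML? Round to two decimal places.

7.05%

MRP = (16.49% − 8.90%) / (1.76 − 0.86) = 8.4333%
R_f = 8.90% − 0.86 × 8.4333% = 1.6474%
β_Quill = ρ·σ_i/σ_m = 0.319 × 31.57 / 15.73 = 0.6402
E(R_Quill) = R_f + β × MRP = 1.6474% + 0.6402 × 8.4333% = 7.05%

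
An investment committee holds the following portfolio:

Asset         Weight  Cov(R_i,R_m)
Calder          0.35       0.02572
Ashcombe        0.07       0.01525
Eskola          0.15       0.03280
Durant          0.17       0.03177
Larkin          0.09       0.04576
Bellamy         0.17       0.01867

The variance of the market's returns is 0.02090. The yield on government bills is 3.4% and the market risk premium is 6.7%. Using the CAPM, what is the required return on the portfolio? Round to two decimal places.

12.27%

β_Calder = 0.02572 / 0.02090 = 1.2306
β_Ashcombe = 0.01525 / 0.02090 = 0.7297
β_Eskola = 0.03280 / 0.02090 = 1.5694
β_Durant = 0.03177 / 0.02090 = 1.5201
β_Larkin = 0.04576 / 0.02090 = 2.1895
β_Bellamy = 0.01867 / 0.02090 = 0.8933
β_P = Σ w_i β_i = 0.35×1.2306 + 0.07×0.7297 + 0.15×1.5694 + 0.17×1.5201 + 0.09×2.1895 + 0.17×0.8933 = 1.3245
E(R_P) = R_f + β_P × MRP = 3.4% + 1.3245 × 6.7% = 12.27%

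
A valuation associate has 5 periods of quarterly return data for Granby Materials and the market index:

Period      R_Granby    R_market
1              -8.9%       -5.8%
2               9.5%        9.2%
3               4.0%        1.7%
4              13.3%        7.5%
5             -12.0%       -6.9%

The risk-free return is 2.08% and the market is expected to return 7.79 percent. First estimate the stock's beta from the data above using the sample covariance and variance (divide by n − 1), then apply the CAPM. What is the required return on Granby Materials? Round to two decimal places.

Mean R_i = (-8.9 + 9.5 + 4.0 + 13.3 − 12.0) / 5 = 1.1800%
Mean R_m = (-5.8 + 9.2 + 1.7 + 7.5 − 6.9) / 5 = 1.1400%
Σ(R_i − R̄_i)(R_m − R̄_m) = 321.6440  ⇒  Cov = 321.6440 / 4 = 80.4110
Σ(R_m − R̄_m)² = 218.5320  ⇒  Var(R_m) = 218.5320 / 4 = 54.6330
β = Cov / Var(R_m) = 80.4110 / 54.6330 = 1.4718
MRP = 7.79% − 2.08% = 5.71%
E(R) = R_f + β × MRP = 2.08% + 1.4718 × 5.71% = 10.48%

10.48%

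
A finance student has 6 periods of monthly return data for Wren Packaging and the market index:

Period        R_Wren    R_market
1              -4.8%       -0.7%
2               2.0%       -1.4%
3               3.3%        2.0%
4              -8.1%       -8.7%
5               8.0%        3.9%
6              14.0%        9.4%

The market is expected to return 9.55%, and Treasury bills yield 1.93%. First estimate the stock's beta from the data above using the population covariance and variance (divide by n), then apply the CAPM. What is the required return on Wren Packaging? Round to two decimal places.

11.53%

Mean R_i = (-4.8 + 2.0 + 3.3 − 8.1 + 8.0 + 14.0) / 6 = 2.4000%
Mean R_m = (-0.7 − 1.4 + 2.0 − 8.7 + 3.9 + 9.4) / 6 = 0.7500%
Σ(R_i − R̄_i)(R_m − R̄_m) = 229.6300  ⇒  Cov = 229.6300 / 6 = 38.2717
Σ(R_m − R̄_m)² = 182.3350  ⇒  Var(R_m) = 182.3350 / 6 = 30.3892
β = Cov / Var(R_m) = 38.2717 / 30.3892 = 1.2594
MRP = 9.55% − 1.93% = 7.62%
E(R) = R_f + β × MRP = 1.93% + 1.2594 × 7.62% = 11.53%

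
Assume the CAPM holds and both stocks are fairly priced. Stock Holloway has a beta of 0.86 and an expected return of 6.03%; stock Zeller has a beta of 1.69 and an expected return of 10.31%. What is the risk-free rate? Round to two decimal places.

Both satisfy E(R) = R_f + β·MRP, so the slope of the SML is
MRP = (10.31% − 6.03%) / (1.69 − 0.86) = 4.28% / 0.83 = 5.1566%
R_f = E(R_Holloway) − β_Holloway·MRP = 6.03% − 0.86 × 5.1566% = 1.5953%

1.60%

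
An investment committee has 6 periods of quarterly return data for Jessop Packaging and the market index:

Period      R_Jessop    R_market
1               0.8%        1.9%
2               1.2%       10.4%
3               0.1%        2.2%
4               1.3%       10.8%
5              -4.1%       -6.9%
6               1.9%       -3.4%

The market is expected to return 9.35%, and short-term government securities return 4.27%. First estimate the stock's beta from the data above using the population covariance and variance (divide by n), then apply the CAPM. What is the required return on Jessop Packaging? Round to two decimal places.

Mean R_i = (0.8 + 1.2 + 0.1 + 1.3 − 4.1 + 1.9) / 6 = 0.2000%
Mean R_m = (1.9 + 10.4 + 2.2 + 10.8 − 6.9 − 3.4) / 6 = 2.5000%
Σ(R_i − R̄_i)(R_m − R̄_m) = 47.0900  ⇒  Cov = 47.0900 / 6 = 7.8483
Σ(R_m − R̄_m)² = 254.9200  ⇒  Var(R_m) = 254.9200 / 6 = 42.4867
β = Cov / Var(R_m) = 7.8483 / 42.4867 = 0.1847
MRP = 9.35% − 4.27% = 5.08%
E(R) = R_f + β × MRP = 4.27% + 0.1847 × 5.08% = 5.21%

5.21%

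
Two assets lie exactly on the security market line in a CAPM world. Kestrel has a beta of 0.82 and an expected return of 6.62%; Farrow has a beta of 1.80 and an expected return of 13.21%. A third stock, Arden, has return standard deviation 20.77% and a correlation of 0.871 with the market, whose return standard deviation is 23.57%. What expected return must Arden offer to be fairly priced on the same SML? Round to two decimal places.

6.27%

MRP = (13.21% − 6.62%) / (1.80 − 0.82) = 6.7245%
R_f = 6.62% − 0.82 × 6.7245% = 1.1059%
β_Arden = ρ·σ_i/σ_m = 0.871 × 20.77 / 23.57 = 0.7675
E(R_Arden) = R_f + β × MRP = 1.1059% + 0.7675 × 6.7245% = 6.27%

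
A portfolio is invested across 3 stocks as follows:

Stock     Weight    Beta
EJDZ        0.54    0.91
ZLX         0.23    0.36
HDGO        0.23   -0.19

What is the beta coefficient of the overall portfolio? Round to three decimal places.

β_P = Σ w_i β_i = 0.54×0.91 + 0.23×0.36 + 0.23×-0.19 = 0.5305

0.531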